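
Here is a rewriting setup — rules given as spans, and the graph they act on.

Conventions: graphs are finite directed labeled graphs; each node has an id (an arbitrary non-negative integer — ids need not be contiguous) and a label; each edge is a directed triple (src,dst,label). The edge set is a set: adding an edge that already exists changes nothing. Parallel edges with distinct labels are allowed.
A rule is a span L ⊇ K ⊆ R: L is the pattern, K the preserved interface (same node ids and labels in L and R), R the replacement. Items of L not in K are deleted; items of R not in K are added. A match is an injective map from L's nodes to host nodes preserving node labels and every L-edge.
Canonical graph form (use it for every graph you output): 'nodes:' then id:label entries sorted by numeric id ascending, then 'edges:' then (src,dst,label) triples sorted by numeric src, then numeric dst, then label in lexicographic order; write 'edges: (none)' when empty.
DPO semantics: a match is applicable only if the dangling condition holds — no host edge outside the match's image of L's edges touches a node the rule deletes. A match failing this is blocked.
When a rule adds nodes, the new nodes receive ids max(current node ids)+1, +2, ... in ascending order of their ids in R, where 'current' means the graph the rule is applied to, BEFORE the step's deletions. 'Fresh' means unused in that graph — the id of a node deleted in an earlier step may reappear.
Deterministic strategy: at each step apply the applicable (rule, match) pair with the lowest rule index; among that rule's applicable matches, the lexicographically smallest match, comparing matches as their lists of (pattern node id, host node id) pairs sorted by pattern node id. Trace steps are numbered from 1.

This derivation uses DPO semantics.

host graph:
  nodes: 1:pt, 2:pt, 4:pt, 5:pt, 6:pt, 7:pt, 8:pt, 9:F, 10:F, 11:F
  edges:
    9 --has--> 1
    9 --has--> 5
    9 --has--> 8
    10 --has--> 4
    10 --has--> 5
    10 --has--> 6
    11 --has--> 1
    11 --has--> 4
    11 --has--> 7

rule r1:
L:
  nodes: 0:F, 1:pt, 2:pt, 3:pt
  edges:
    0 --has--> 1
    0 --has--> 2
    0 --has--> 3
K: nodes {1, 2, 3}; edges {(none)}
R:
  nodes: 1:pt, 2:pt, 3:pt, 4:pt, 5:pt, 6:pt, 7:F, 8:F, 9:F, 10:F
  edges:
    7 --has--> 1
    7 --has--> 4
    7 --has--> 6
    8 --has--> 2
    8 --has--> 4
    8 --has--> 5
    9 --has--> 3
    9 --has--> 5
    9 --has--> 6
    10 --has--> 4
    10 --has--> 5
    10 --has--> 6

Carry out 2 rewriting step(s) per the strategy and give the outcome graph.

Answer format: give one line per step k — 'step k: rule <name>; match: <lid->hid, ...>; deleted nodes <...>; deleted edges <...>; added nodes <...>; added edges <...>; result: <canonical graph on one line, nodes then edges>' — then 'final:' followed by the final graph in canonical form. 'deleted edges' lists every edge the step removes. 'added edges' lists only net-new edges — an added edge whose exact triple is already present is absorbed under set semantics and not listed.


step 1: rule r1; match: 0->9, 1->1, 2->5, 3->8; deleted nodes 9; deleted edges (9,1,has); (9,5,has); (9,8,has); added nodes 12, 13, 14, 15, 16, 17, 18; added edges (15,1,has); (15,12,has); (15,14,has); (16,5,has); (16,12,has); (16,13,has); (17,8,has); (17,13,has); (17,14,has); (18,12,has); (18,13,has); (18,14,has); result: nodes: 1:pt, 2:pt, 4:pt, 5:pt, 6:pt, 7:pt, 8:pt, 10:F, 11:F, 12:pt, 13:pt, 14:pt, 15:F, 16:F, 17:F, 18:F edges: (10,4,has); (10,5,has); (10,6,has); (11,1,has); (11,4,has); (11,7,has); (15,1,has); (15,12,has); (15,14,has); (16,5,has); (16,12,has); (16,13,has); (17,8,has); (17,13,has); (17,14,has); (18,12,has); (18,13,has); (18,14,has)
step 2: rule r1; match: 0->10, 1->4, 2->5, 3->6; deleted nodes 10; deleted edges (10,4,has); (10,5,has); (10,6,has); added nodes 19, 20, 21, 22, 23, 24, 25; added edges (22,4,has); (22,19,has); (22,21,has); (23,5,has); (23,19,has); (23,20,has); (24,6,has); (24,20,has); (24,21,has); (25,19,has); (25,20,has); (25,21,has); result: nodes: 1:pt, 2:pt, 4:pt, 5:pt, 6:pt, 7:pt, 8:pt, 11:F, 12:pt, 13:pt, 14:pt, 15:F, 16:F, 17:F, 18:F, 19:pt, 20:pt, 21:pt, 22:F, 23:F, 24:F, 25:F edges: (11,1,has); (11,4,has); (11,7,has); (15,1,has); (15,12,has); (15,14,has); (16,5,has); (16,12,has); (16,13,has); (17,8,has); (17,13,has); (17,14,has); (18,12,has); (18,13,has); (18,14,has); (22,4,has); (22,19,has); (22,21,has); (23,5,has); (23,19,has); (23,20,has); (24,6,has); (24,20,has); (24,21,has); (25,19,has); (25,20,has); (25,21,has)
final:
nodes: 1:pt, 2:pt, 4:pt, 5:pt, 6:pt, 7:pt, 8:pt, 11:F, 12:pt, 13:pt, 14:pt, 15:F, 16:F, 17:F, 18:F, 19:pt, 20:pt, 21:pt, 22:F, 23:F, 24:F, 25:F
edges: (11,1,has); (11,4,has); (11,7,has); (15,1,has); (15,12,has); (15,14,has); (16,5,has); (16,12,has); (16,13,has); (17,8,has); (17,13,has); (17,14,has); (18,12,has); (18,13,has); (18,14,has); (22,4,has); (22,19,has); (22,21,has); (23,5,has); (23,19,has); (23,20,has); (24,6,has); (24,20,has); (24,21,has); (25,19,has); (25,20,has); (25,21,has)


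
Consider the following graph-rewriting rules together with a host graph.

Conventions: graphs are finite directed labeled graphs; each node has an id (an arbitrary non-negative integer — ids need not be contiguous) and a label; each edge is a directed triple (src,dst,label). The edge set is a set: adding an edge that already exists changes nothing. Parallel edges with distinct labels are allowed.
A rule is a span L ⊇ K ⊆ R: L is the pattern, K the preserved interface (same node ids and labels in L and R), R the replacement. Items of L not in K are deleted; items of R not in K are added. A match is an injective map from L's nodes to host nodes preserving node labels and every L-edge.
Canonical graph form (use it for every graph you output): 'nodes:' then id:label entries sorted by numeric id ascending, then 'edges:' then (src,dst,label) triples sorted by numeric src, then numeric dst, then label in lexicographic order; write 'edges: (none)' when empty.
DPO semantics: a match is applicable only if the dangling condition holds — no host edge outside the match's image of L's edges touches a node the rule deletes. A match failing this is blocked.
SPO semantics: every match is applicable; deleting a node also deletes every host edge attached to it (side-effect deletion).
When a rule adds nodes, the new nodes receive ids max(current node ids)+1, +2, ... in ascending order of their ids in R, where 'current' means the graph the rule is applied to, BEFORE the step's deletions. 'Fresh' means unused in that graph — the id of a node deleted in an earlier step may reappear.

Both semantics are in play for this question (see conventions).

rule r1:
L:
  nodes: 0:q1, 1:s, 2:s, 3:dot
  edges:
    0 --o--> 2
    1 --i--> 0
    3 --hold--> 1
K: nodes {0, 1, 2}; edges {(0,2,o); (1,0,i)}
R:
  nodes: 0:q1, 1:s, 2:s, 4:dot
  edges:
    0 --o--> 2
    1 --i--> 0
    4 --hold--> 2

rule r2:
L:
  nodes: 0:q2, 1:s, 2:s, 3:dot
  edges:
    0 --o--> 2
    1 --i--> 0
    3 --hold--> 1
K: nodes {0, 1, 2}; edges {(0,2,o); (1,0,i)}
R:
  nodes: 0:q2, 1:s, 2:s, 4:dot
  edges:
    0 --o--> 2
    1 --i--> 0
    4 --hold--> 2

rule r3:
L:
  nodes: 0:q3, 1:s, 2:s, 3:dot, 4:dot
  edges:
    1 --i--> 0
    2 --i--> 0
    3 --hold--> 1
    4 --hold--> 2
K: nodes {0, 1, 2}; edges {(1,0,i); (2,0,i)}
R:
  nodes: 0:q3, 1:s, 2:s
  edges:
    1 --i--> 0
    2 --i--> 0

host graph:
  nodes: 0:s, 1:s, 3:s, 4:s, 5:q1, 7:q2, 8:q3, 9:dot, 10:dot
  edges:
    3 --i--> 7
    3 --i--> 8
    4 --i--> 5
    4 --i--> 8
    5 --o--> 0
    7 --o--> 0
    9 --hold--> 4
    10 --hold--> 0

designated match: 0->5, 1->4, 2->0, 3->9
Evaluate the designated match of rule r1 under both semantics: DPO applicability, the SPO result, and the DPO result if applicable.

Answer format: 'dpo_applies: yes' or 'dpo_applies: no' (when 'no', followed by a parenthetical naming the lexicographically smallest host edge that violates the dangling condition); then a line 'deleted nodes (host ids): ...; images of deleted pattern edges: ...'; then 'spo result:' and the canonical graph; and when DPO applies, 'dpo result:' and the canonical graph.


dpo_applies: yes
deleted nodes (host ids): 9; images of deleted pattern edges: (9,4,hold)
spo result:
nodes: 0:s, 1:s, 3:s, 4:s, 5:q1, 7:q2, 8:q3, 10:dot, 11:dot
edges: (3,7,i); (3,8,i); (4,5,i); (4,8,i); (5,0,o); (7,0,o); (10,0,hold); (11,0,hold)
dpo result:
nodes: 0:s, 1:s, 3:s, 4:s, 5:q1, 7:q2, 8:q3, 10:dot, 11:dot
edges: (3,7,i); (3,8,i); (4,5,i); (4,8,i); (5,0,o); (7,0,o); (10,0,hold); (11,0,hold)


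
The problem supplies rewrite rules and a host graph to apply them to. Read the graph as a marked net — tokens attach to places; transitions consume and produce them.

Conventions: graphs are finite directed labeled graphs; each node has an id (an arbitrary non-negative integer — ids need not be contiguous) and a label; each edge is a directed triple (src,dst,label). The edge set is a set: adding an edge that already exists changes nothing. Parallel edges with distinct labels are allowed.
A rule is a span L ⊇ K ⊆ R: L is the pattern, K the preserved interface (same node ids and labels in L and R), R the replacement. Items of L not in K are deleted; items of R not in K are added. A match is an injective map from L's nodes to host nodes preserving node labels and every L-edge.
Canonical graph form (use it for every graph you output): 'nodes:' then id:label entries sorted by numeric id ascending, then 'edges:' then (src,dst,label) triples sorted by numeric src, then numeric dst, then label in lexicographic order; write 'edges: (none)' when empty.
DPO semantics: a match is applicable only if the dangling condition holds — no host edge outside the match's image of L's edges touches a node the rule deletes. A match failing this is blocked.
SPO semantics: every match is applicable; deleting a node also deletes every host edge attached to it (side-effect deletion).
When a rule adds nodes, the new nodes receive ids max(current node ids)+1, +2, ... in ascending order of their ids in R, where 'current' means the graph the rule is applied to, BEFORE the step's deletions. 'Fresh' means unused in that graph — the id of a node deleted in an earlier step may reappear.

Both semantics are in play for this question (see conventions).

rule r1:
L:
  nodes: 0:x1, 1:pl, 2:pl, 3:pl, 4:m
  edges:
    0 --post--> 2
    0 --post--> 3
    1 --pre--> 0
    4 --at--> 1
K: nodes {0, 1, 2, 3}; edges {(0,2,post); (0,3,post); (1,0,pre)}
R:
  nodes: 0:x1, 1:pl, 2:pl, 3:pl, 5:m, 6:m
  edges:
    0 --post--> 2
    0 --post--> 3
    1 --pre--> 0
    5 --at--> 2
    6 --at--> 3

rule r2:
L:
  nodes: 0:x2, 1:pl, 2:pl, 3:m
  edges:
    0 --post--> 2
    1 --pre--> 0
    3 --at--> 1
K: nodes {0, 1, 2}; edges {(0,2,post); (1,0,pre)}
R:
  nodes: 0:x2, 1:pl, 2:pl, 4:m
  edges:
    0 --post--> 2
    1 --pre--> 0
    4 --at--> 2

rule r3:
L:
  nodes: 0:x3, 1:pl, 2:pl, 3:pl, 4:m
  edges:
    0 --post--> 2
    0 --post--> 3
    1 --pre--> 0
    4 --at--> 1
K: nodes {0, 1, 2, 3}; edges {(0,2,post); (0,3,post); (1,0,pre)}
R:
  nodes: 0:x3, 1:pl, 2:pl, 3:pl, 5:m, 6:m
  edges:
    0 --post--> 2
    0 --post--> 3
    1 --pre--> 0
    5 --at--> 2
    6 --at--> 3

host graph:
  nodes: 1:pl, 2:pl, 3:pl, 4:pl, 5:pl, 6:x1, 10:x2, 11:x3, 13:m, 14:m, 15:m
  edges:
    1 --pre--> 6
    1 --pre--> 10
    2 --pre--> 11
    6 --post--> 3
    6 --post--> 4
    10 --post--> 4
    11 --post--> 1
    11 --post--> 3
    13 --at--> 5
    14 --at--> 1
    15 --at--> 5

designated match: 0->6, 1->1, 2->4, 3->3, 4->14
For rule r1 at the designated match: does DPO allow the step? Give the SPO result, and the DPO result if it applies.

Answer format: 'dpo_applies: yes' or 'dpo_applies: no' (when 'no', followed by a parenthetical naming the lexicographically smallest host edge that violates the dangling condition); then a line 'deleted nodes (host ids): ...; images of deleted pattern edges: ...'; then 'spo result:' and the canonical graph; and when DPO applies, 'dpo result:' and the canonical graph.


dpo_applies: yes
deleted nodes (host ids): 14; images of deleted pattern edges: (14,1,at)
spo result:
nodes: 1:pl, 2:pl, 3:pl, 4:pl, 5:pl, 6:x1, 10:x2, 11:x3, 13:m, 15:m, 16:m, 17:m
edges: (1,6,pre); (1,10,pre); (2,11,pre); (6,3,post); (6,4,post); (10,4,post); (11,1,post); (11,3,post); (13,5,at); (15,5,at); (16,4,at); (17,3,at)
dpo result:
nodes: 1:pl, 2:pl, 3:pl, 4:pl, 5:pl, 6:x1, 10:x2, 11:x3, 13:m, 15:m, 16:m, 17:m
edges: (1,6,pre); (1,10,pre); (2,11,pre); (6,3,post); (6,4,post); (10,4,post); (11,1,post); (11,3,post); (13,5,at); (15,5,at); (16,4,at); (17,3,at)


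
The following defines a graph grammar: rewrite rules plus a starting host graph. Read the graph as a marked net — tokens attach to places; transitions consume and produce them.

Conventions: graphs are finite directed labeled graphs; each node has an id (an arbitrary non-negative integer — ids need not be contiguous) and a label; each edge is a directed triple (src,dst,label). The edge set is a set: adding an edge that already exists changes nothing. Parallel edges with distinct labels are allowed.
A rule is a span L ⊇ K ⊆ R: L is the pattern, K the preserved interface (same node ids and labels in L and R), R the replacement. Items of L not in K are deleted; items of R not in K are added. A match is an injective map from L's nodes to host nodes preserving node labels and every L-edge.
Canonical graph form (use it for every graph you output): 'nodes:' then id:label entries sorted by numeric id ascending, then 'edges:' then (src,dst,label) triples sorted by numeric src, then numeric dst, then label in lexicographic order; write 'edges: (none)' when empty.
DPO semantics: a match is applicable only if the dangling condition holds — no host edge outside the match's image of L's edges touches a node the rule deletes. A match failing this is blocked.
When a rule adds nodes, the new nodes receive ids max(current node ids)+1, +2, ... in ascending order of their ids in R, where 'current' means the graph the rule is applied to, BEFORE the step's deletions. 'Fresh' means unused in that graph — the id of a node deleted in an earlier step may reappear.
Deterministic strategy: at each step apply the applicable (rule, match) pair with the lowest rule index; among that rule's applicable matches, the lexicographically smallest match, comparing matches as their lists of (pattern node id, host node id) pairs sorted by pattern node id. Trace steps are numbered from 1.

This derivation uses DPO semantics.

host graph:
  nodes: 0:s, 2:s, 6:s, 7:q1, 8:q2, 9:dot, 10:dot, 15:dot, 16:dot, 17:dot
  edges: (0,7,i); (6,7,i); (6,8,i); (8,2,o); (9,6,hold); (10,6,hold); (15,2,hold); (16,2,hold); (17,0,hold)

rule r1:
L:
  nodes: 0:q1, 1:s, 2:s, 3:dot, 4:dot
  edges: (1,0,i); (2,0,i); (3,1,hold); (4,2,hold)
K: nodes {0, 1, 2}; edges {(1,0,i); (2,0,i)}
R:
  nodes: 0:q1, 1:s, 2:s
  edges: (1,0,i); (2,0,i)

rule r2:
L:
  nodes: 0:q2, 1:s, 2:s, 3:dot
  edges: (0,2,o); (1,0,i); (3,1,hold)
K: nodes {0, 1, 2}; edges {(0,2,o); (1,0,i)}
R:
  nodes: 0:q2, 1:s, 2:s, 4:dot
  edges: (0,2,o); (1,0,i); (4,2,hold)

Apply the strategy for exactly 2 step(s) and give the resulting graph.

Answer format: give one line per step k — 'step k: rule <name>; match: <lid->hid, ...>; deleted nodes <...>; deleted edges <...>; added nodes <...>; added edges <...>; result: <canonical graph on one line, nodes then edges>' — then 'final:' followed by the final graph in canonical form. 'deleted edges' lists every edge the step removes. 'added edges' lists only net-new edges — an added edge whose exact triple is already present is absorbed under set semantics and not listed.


step 1: rule r1; match: 0->7, 1->0, 2->6, 3->17, 4->9; deleted nodes 9, 17; deleted edges (9,6,hold); (17,0,hold); added nodes (none); added edges (none); result: nodes: 0:s, 2:s, 6:s, 7:q1, 8:q2, 10:dot, 15:dot, 16:dot edges: (0,7,i); (6,7,i); (6,8,i); (8,2,o); (10,6,hold); (15,2,hold); (16,2,hold)
step 2: rule r2; match: 0->8, 1->6, 2->2, 3->10; deleted nodes 10; deleted edges (10,6,hold); added nodes 17; added edges (17,2,hold); result: nodes: 0:s, 2:s, 6:s, 7:q1, 8:q2, 15:dot, 16:dot, 17:dot edges: (0,7,i); (6,7,i); (6,8,i); (8,2,o); (15,2,hold); (16,2,hold); (17,2,hold)
final:
nodes: 0:s, 2:s, 6:s, 7:q1, 8:q2, 15:dot, 16:dot, 17:dot
edges: (0,7,i); (6,7,i); (6,8,i); (8,2,o); (15,2,hold); (16,2,hold); (17,2,hold)


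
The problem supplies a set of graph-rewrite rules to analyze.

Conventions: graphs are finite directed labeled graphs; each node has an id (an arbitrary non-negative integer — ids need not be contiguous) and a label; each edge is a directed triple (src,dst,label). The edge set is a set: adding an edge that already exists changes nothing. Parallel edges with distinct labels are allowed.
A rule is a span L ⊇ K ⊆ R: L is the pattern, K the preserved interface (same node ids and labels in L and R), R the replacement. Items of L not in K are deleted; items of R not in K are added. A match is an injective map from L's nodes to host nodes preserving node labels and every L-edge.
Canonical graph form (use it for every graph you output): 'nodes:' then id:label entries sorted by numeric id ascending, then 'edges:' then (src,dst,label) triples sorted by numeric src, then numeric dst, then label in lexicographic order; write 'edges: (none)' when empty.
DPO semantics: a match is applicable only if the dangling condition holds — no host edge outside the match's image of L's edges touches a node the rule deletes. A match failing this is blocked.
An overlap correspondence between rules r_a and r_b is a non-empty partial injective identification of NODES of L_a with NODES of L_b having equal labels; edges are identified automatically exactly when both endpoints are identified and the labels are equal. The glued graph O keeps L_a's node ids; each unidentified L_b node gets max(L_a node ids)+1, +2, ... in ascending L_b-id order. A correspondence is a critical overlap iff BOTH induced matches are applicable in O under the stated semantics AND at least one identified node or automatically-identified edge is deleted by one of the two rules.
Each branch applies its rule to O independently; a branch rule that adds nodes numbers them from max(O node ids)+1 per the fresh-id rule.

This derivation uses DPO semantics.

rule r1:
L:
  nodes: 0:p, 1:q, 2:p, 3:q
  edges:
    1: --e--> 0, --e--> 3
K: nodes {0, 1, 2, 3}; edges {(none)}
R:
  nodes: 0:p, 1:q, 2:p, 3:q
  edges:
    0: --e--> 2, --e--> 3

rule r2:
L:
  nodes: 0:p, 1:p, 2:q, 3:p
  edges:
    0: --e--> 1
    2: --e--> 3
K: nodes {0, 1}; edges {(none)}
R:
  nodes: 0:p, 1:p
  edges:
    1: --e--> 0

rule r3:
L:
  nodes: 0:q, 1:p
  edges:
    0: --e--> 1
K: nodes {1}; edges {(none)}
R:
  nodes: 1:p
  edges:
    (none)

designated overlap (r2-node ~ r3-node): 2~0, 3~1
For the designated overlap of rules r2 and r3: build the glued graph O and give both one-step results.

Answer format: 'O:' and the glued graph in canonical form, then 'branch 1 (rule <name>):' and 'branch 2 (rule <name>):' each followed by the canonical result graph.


O:
nodes: 0:p, 1:p, 2:q, 3:p
edges: (0,1,e); (2,3,e)
branch 1 (rule r2):
nodes: 0:p, 1:p
edges: (1,0,e)
branch 2 (rule r3):
nodes: 0:p, 1:p, 3:p
edges: (0,1,e)


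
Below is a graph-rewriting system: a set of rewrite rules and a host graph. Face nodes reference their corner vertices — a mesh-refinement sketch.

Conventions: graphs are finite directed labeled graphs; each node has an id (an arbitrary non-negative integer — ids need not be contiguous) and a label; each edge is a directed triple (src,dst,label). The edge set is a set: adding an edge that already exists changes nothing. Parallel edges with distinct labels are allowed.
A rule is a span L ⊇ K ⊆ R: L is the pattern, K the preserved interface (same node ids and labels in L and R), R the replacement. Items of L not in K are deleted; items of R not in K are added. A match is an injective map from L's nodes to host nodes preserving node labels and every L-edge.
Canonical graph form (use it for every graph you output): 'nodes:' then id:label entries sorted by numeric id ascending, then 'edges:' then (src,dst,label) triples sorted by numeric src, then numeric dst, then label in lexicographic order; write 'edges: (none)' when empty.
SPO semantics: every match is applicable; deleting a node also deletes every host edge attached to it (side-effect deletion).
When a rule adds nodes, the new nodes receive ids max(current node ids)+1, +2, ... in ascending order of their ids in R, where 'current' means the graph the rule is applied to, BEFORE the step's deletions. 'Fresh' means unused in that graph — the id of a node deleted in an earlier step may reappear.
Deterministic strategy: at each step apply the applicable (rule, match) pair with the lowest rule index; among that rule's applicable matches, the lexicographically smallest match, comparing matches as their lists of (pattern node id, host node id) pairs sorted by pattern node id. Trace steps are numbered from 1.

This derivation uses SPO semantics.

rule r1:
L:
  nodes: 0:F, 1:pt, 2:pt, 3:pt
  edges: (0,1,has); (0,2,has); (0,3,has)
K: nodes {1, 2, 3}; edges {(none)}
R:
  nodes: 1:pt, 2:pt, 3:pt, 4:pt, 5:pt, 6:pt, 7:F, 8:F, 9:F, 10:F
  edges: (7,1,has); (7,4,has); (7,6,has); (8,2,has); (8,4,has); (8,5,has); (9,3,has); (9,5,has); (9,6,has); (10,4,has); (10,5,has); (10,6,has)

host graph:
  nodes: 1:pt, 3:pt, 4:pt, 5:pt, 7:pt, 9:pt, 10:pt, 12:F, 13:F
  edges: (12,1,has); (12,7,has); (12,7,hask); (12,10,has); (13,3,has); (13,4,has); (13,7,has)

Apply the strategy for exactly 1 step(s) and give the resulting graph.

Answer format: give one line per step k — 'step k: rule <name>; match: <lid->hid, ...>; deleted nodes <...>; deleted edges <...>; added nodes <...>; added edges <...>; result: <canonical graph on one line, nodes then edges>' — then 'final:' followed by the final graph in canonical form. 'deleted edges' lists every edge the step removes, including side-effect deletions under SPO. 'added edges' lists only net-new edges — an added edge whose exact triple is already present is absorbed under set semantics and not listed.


step 1: rule r1; match: 0->12, 1->1, 2->7, 3->10; deleted nodes 12; deleted edges (12,1,has); (12,7,has); (12,7,hask); (12,10,has); added nodes 14, 15, 16, 17, 18, 19, 20; added edges (17,1,has); (17,14,has); (17,16,has); (18,7,has); (18,14,has); (18,15,has); (19,10,has); (19,15,has); (19,16,has); (20,14,has); (20,15,has); (20,16,has); result: nodes: 1:pt, 3:pt, 4:pt, 5:pt, 7:pt, 9:pt, 10:pt, 13:F, 14:pt, 15:pt, 16:pt, 17:F, 18:F, 19:F, 20:F edges: (13,3,has); (13,4,has); (13,7,has); (17,1,has); (17,14,has); (17,16,has); (18,7,has); (18,14,has); (18,15,has); (19,10,has); (19,15,has); (19,16,has); (20,14,has); (20,15,has); (20,16,has)
final:
nodes: 1:pt, 3:pt, 4:pt, 5:pt, 7:pt, 9:pt, 10:pt, 13:F, 14:pt, 15:pt, 16:pt, 17:F, 18:F, 19:F, 20:F
edges: (13,3,has); (13,4,has); (13,7,has); (17,1,has); (17,14,has); (17,16,has); (18,7,has); (18,14,has); (18,15,has); (19,10,has); (19,15,has); (19,16,has); (20,14,has); (20,15,has); (20,16,has)


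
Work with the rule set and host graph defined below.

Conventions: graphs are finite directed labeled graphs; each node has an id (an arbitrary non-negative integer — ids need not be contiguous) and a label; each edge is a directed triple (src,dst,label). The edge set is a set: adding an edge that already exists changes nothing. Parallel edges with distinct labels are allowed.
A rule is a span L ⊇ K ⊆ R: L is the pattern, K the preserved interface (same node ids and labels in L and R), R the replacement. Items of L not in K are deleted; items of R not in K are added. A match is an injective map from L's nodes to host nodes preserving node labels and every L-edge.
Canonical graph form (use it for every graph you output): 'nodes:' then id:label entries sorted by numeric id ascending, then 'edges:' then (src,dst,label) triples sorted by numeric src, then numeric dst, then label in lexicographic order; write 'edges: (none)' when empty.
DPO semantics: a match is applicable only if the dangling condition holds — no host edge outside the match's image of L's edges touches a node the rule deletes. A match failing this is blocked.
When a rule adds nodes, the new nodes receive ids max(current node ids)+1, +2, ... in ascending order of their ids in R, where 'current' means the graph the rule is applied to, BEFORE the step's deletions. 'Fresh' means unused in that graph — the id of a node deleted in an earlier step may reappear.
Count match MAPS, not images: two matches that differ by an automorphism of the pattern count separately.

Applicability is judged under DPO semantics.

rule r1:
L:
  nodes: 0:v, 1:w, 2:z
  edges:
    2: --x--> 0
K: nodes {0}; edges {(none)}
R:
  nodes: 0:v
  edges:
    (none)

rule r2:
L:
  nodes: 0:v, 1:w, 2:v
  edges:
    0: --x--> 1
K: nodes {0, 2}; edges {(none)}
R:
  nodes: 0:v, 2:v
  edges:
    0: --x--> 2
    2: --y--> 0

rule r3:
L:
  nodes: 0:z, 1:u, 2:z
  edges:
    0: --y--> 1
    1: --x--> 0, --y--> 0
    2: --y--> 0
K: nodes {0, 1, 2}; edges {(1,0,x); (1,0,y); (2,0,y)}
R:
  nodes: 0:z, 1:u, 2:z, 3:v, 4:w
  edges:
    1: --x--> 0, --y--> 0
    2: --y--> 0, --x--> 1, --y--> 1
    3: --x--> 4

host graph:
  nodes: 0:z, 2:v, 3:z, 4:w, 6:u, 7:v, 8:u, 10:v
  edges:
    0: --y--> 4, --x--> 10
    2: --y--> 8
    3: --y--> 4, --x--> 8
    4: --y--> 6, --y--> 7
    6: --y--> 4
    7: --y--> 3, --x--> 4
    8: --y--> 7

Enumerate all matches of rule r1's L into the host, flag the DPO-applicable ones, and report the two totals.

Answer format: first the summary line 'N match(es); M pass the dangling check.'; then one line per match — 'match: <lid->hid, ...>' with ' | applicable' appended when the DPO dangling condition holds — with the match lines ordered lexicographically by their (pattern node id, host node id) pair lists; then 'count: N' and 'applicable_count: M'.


1 match(es); 0 pass the dangling check.
match: 0->10, 1->4, 2->0
count: 1
applicable_count: 0


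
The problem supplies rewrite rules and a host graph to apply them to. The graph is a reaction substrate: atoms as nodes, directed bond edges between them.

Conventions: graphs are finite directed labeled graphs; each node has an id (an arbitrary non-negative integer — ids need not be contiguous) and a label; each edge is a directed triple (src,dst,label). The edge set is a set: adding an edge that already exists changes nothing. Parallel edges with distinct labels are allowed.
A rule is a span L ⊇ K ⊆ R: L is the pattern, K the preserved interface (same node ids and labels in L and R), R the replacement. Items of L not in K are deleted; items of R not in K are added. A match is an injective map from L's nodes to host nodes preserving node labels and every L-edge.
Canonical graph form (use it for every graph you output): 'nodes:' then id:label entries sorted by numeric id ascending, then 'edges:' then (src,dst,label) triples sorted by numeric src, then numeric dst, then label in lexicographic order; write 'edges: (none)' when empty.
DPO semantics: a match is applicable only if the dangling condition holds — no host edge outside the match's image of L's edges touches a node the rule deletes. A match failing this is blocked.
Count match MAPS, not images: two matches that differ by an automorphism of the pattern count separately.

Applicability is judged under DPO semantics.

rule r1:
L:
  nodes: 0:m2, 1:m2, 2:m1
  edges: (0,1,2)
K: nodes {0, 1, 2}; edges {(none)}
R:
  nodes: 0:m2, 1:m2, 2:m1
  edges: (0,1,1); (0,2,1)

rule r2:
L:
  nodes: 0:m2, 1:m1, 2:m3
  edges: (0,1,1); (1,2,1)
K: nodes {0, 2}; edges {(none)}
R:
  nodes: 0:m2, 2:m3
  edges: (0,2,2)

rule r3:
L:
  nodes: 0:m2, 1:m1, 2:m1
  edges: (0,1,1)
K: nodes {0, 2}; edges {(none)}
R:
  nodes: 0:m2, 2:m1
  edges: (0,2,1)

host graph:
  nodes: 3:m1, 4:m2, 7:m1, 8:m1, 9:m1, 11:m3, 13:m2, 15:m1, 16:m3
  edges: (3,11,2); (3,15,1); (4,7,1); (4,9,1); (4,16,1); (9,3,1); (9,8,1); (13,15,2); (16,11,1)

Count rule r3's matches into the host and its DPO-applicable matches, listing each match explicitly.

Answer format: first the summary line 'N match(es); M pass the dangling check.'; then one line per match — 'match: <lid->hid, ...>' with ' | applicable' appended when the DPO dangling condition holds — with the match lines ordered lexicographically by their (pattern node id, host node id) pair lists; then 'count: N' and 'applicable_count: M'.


8 match(es); 4 pass the dangling check.
match: 0->4, 1->7, 2->3 | applicable
match: 0->4, 1->7, 2->8 | applicable
match: 0->4, 1->7, 2->9 | applicable
match: 0->4, 1->7, 2->15 | applicable
match: 0->4, 1->9, 2->3
match: 0->4, 1->9, 2->7
match: 0->4, 1->9, 2->8
match: 0->4, 1->9, 2->15
count: 8
applicable_count: 4


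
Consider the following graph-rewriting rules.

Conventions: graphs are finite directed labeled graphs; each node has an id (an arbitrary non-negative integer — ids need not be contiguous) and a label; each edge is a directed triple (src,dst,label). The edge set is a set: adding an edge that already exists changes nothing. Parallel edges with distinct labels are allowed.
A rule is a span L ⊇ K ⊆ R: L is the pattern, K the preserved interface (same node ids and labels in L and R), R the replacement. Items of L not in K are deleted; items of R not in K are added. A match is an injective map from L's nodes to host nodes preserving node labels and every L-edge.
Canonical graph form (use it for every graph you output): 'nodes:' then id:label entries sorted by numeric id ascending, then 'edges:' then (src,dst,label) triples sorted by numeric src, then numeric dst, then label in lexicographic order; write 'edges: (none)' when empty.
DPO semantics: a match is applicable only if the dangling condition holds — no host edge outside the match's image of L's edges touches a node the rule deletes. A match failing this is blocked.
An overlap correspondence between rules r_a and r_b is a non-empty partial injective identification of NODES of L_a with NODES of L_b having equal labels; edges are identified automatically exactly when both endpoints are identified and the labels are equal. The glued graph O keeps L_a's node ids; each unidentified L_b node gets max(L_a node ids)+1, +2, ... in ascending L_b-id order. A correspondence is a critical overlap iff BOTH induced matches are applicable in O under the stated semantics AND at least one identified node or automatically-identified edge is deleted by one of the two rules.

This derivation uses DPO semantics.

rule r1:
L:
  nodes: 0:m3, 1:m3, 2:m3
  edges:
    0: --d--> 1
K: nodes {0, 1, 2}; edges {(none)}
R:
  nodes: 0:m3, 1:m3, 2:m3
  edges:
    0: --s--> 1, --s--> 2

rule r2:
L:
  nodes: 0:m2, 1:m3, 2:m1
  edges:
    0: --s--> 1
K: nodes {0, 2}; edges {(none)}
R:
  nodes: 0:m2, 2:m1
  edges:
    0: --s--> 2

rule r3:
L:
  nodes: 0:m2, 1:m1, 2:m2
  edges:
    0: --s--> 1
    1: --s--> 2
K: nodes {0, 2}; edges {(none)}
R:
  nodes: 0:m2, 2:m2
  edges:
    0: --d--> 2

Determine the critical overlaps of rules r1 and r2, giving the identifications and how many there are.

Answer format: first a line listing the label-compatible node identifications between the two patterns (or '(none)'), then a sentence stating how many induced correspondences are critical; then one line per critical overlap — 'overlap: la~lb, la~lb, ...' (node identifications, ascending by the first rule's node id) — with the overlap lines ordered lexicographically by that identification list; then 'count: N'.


label-compatible node identifications between L(r1) and L(r2): 0~1, 1~1, 2~1
1 of the induced correspondences is a critical overlap of r1 and r2.
overlap: 2~1
count: 1


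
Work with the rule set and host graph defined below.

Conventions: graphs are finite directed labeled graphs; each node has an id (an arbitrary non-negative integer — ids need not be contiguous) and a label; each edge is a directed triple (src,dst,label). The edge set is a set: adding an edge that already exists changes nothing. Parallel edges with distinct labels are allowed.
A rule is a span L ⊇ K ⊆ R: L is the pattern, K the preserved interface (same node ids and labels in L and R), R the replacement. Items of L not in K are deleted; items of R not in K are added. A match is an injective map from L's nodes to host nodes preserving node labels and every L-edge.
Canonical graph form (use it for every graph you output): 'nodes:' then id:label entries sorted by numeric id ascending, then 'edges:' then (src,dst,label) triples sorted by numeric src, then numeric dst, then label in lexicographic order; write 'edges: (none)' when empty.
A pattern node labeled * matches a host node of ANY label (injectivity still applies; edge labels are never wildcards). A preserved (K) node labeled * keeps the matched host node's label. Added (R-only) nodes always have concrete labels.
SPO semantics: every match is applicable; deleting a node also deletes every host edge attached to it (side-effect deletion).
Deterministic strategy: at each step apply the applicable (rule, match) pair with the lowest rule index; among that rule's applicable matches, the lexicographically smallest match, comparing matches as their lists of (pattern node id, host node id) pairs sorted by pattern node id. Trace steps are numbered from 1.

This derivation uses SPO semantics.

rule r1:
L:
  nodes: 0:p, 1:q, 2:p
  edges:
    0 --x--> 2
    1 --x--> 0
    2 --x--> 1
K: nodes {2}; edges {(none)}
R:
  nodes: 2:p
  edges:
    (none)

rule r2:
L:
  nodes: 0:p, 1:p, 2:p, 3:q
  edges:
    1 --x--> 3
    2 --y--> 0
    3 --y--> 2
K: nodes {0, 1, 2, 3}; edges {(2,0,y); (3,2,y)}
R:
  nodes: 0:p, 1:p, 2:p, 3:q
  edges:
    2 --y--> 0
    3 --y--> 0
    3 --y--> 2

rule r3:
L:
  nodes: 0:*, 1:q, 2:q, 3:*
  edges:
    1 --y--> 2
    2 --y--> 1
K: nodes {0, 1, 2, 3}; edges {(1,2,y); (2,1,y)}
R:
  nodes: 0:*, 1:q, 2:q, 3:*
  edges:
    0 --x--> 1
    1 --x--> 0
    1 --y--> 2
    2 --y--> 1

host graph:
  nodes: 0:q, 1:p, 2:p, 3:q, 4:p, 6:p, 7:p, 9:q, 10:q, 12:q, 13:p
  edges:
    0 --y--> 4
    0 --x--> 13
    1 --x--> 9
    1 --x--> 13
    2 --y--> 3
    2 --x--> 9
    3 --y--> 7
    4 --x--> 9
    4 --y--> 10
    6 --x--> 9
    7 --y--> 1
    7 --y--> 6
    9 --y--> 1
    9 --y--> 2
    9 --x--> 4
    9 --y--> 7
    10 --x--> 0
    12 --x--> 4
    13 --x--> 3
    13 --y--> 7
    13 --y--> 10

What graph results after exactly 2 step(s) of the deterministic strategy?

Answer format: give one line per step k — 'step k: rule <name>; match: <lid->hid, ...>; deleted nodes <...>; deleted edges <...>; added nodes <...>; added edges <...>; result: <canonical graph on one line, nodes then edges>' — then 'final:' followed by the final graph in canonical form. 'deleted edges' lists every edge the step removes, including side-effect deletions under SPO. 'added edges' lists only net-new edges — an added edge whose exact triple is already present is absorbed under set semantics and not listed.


step 1: rule r2; match: 0->1, 1->2, 2->7, 3->9; deleted nodes (none); deleted edges (2,9,x); added nodes (none); added edges (none); result: nodes: 0:q, 1:p, 2:p, 3:q, 4:p, 6:p, 7:p, 9:q, 10:q, 12:q, 13:p edges: (0,4,y); (0,13,x); (1,9,x); (1,13,x); (2,3,y); (3,7,y); (4,9,x); (4,10,y); (6,9,x); (7,1,y); (7,6,y); (9,1,y); (9,2,y); (9,4,x); (9,7,y); (10,0,x); (12,4,x); (13,3,x); (13,7,y); (13,10,y)
step 2: rule r2; match: 0->1, 1->4, 2->7, 3->9; deleted nodes (none); deleted edges (4,9,x); added nodes (none); added edges (none); result: nodes: 0:q, 1:p, 2:p, 3:q, 4:p, 6:p, 7:p, 9:q, 10:q, 12:q, 13:p edges: (0,4,y); (0,13,x); (1,9,x); (1,13,x); (2,3,y); (3,7,y); (4,10,y); (6,9,x); (7,1,y); (7,6,y); (9,1,y); (9,2,y); (9,4,x); (9,7,y); (10,0,x); (12,4,x); (13,3,x); (13,7,y); (13,10,y)
final:
nodes: 0:q, 1:p, 2:p, 3:q, 4:p, 6:p, 7:p, 9:q, 10:q, 12:q, 13:p
edges: (0,4,y); (0,13,x); (1,9,x); (1,13,x); (2,3,y); (3,7,y); (4,10,y); (6,9,x); (7,1,y); (7,6,y); (9,1,y); (9,2,y); (9,4,x); (9,7,y); (10,0,x); (12,4,x); (13,3,x); (13,7,y); (13,10,y)


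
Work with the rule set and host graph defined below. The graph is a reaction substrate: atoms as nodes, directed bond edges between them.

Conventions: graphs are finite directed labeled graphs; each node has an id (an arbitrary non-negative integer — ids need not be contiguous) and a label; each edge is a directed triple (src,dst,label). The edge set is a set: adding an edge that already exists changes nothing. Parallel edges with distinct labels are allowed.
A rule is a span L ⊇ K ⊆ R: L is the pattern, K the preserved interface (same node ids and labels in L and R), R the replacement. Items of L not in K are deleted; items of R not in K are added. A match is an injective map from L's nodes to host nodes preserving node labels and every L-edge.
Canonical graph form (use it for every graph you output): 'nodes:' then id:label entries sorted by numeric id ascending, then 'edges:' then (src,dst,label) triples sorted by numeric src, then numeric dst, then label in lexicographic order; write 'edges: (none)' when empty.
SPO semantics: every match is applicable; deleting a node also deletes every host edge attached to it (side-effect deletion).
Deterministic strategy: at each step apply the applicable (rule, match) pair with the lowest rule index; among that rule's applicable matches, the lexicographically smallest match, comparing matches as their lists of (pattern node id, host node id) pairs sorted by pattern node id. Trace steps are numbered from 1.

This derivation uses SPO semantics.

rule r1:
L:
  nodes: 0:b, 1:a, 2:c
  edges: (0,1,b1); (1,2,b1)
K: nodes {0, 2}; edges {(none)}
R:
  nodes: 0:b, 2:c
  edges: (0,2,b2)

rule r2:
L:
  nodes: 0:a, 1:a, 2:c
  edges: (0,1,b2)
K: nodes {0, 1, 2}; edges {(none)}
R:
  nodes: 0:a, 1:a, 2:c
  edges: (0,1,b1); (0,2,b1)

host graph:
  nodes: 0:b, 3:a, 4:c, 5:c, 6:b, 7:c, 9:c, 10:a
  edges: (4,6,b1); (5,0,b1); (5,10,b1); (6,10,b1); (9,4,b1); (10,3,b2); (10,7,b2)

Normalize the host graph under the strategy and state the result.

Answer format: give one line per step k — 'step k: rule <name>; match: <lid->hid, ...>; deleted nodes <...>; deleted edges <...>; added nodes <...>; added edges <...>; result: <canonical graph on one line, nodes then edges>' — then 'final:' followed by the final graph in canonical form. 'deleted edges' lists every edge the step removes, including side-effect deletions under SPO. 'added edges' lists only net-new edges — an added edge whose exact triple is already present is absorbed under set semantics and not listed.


step 1: rule r2; match: 0->10, 1->3, 2->4; deleted nodes (none); deleted edges (10,3,b2); added nodes (none); added edges (10,3,b1); (10,4,b1); result: nodes: 0:b, 3:a, 4:c, 5:c, 6:b, 7:c, 9:c, 10:a edges: (4,6,b1); (5,0,b1); (5,10,b1); (6,10,b1); (9,4,b1); (10,3,b1); (10,4,b1); (10,7,b2)
step 2: rule r1; match: 0->6, 1->10, 2->4; deleted nodes 10; deleted edges (5,10,b1); (6,10,b1); (10,3,b1); (10,4,b1); (10,7,b2); added nodes (none); added edges (6,4,b2); result: nodes: 0:b, 3:a, 4:c, 5:c, 6:b, 7:c, 9:c edges: (4,6,b1); (5,0,b1); (6,4,b2); (9,4,b1)
final:
nodes: 0:b, 3:a, 4:c, 5:c, 6:b, 7:c, 9:c
edges: (4,6,b1); (5,0,b1); (6,4,b2); (9,4,b1)


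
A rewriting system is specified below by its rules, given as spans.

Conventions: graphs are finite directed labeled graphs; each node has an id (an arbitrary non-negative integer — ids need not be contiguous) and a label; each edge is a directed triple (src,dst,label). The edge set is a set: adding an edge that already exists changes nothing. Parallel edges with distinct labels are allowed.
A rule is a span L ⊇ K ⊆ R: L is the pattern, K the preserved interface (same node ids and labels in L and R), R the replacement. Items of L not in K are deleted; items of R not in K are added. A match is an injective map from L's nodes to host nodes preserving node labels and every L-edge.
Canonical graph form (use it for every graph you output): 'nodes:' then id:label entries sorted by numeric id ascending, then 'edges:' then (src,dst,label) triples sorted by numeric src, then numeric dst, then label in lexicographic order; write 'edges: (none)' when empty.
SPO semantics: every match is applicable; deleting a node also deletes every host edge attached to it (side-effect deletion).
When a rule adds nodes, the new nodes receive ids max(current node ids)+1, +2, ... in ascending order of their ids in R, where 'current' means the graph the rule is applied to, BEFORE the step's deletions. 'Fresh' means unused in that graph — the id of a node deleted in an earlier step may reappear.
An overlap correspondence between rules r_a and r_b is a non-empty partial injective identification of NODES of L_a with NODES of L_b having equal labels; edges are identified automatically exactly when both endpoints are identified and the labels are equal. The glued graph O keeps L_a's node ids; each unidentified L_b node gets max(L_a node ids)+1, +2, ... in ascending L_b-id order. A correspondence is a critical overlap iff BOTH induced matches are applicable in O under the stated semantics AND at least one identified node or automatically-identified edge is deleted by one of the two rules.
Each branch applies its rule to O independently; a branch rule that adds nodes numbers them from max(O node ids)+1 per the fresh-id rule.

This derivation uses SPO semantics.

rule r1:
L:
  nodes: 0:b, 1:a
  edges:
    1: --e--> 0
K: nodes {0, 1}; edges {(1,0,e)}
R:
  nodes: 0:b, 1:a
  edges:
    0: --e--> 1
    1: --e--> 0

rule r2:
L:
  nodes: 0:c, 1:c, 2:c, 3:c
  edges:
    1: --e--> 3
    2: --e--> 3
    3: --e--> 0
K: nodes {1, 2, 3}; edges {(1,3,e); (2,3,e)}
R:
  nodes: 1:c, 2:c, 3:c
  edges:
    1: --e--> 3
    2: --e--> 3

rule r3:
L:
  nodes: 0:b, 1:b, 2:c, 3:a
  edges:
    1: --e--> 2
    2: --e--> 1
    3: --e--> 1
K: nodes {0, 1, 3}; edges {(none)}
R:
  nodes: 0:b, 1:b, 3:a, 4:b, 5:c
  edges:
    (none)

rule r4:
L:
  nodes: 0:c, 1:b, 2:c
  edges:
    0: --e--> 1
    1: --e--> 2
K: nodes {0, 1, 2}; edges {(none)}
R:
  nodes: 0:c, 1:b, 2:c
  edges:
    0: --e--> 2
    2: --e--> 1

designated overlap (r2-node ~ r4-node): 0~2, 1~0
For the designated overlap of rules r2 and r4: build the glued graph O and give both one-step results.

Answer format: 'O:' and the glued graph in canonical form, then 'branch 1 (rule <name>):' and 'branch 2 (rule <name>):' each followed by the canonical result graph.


O:
nodes: 0:c, 1:c, 2:c, 3:c, 4:b
edges: (1,3,e); (1,4,e); (2,3,e); (3,0,e); (4,0,e)
branch 1 (rule r2):
nodes: 1:c, 2:c, 3:c, 4:b
edges: (1,3,e); (1,4,e); (2,3,e)
branch 2 (rule r4):
nodes: 0:c, 1:c, 2:c, 3:c, 4:b
edges: (0,4,e); (1,0,e); (1,3,e); (2,3,e); (3,0,e)
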